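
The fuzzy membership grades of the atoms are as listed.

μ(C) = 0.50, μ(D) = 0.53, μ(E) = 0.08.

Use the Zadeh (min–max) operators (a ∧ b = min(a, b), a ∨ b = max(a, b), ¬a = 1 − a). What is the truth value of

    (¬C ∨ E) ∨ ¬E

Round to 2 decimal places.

0.92

¬C = 1 − 0.50 = 0.50
¬C ∨ E = max(a, b) on (0.50, 0.08) = 0.50
¬E = 1 − 0.08 = 0.92
(¬C ∨ E) ∨ ¬E = max(a, b) on (0.50, 0.92) = 0.92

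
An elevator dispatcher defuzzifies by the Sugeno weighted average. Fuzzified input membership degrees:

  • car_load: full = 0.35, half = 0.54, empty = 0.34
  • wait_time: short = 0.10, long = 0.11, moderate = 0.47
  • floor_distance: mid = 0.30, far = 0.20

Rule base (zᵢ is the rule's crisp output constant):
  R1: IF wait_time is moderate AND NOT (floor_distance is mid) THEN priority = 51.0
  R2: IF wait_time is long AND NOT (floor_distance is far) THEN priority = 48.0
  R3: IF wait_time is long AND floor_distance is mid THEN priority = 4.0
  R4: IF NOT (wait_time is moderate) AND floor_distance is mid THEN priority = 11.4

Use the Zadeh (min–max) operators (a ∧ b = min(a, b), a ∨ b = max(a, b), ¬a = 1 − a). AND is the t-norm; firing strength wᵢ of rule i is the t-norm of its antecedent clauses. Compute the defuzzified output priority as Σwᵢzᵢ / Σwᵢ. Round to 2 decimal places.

33.44

R1 (z=51.0): moderate=0.47, ¬mid=1−0.30=0.70; AND[min(a, b)] → w = 0.47
R2 (z=48.0): long=0.11, ¬far=1−0.20=0.80; AND[min(a, b)] → w = 0.11
R3 (z=4.0): long=0.11, mid=0.30; AND[min(a, b)] → w = 0.11
R4 (z=11.4): ¬moderate=1−0.47=0.53, mid=0.30; AND[min(a, b)] → w = 0.30
Weighted average = (0.47·51.0 + 0.11·48.0 + 0.11·4.0 + 0.30·11.4) / (0.47 + 0.11 + 0.11 + 0.30)
  = 33.1100 / 0.9900 = 33.44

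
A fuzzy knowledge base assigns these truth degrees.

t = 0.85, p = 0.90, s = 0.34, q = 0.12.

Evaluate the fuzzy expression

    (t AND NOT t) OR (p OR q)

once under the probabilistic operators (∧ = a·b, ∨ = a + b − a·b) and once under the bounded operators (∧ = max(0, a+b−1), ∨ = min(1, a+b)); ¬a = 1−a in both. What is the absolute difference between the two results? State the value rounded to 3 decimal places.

0.077

Under probabilistic:
  NOT t = 1 − 0.8500 = 0.1500
  t AND NOT t = a·b on (0.8500, 0.1500) = 0.1275
  p OR q = a + b − a·b on (0.9000, 0.1200) = 0.9120
  (t AND NOT t) OR (p OR q) = a + b − a·b on (0.1275, 0.9120) = 0.9232
  → value = 0.9232
Under bounded:
  NOT t = 1 − 0.85 = 0.15
  t AND NOT t = max(0, a+b−1) on (0.85, 0.15) = 0.00
  p OR q = min(1, a+b) on (0.90, 0.12) = 1.00
  (t AND NOT t) OR (p OR q) = min(1, a+b) on (0.00, 1.00) = 1.00
  → value = 1.0000
|0.9232 − 1.0000| = 0.077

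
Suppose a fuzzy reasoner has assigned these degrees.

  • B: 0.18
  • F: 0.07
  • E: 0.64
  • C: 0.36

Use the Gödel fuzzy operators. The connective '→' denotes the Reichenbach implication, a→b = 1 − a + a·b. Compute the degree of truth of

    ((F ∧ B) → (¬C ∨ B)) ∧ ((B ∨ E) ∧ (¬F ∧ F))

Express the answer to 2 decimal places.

0.07

F ∧ B = min(a, b) on (0.07, 0.18) = 0.07
¬C = 1 − 0.36 = 0.64
¬C ∨ B = max(a, b) on (0.64, 0.18) = 0.64
(F ∧ B) → (¬C ∨ B)  [Reichenbach: 1 − a + a·b] with a=0.07, b=0.64 → 0.97
B ∨ E = max(a, b) on (0.18, 0.64) = 0.64
¬F = 1 − 0.07 = 0.93
¬F ∧ F = min(a, b) on (0.93, 0.07) = 0.07
(B ∨ E) ∧ (¬F ∧ F) = min(a, b) on (0.64, 0.07) = 0.07
((F ∧ B) → (¬C ∨ B)) ∧ ((B ∨ E) ∧ (¬F ∧ F)) = min(a, b) on (0.97, 0.07) = 0.07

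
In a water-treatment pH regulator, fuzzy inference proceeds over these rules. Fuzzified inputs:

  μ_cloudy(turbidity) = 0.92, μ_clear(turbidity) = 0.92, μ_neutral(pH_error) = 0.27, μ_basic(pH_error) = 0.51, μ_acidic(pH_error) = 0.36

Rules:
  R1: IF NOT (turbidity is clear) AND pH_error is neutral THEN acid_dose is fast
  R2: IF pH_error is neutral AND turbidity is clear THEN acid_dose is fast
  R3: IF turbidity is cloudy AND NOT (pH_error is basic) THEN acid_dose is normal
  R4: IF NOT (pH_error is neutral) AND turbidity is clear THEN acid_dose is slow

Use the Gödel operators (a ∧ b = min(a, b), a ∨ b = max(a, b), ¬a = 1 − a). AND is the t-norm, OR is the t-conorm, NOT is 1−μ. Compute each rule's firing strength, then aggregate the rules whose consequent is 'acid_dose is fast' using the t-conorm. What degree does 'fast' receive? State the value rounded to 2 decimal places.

R1: ¬clear=1−0.92=0.08, neutral=0.27; AND[min(a, b)] → w = 0.08
R2: neutral=0.27, clear=0.92; AND[min(a, b)] → w = 0.27
R3: cloudy=0.92, ¬basic=1−0.51=0.49; AND[min(a, b)] → w = 0.49
R4: ¬neutral=1−0.27=0.73, clear=0.92; AND[min(a, b)] → w = 0.73
Rules with consequent 'fast': {R1, R2} → strengths 0.08, 0.27
Aggregate via t-conorm [max(a, b)]: 0.27

0.27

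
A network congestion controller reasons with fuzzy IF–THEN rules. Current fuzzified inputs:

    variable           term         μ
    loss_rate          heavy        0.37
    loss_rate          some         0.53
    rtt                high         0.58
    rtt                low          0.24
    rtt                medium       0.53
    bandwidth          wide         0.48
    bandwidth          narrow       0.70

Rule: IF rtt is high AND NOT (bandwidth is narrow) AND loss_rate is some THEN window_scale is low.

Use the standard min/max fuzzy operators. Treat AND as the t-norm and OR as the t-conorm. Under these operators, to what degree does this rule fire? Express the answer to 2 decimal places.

firing strength: high=0.58, ¬narrow=1−0.70=0.30, some=0.53; AND[min(a, b)] → w = 0.30

0.30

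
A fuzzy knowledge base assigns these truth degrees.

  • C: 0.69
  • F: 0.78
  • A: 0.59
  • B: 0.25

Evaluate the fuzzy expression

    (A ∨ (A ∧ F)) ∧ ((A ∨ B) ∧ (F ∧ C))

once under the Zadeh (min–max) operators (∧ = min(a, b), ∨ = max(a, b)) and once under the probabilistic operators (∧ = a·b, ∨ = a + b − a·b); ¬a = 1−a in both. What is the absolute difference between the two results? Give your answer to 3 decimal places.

Under Zadeh (min–max):
  A ∧ F = min(a, b) on (0.59, 0.78) = 0.59
  A ∨ (A ∧ F) = max(a, b) on (0.59, 0.59) = 0.59
  A ∨ B = max(a, b) on (0.59, 0.25) = 0.59
  F ∧ C = min(a, b) on (0.78, 0.69) = 0.69
  (A ∨ B) ∧ (F ∧ C) = min(a, b) on (0.59, 0.69) = 0.59
  (A ∨ (A ∧ F)) ∧ ((A ∨ B) ∧ (F ∧ C)) = min(a, b) on (0.59, 0.59) = 0.59
  → value = 0.5900
Under probabilistic:
  A ∧ F = a·b on (0.5900, 0.7800) = 0.4602
  A ∨ (A ∧ F) = a + b − a·b on (0.5900, 0.4602) = 0.7787
  A ∨ B = a + b − a·b on (0.5900, 0.2500) = 0.6925
  F ∧ C = a·b on (0.7800, 0.6900) = 0.5382
  (A ∨ B) ∧ (F ∧ C) = a·b on (0.6925, 0.5382) = 0.3727
  (A ∨ (A ∧ F)) ∧ ((A ∨ B) ∧ (F ∧ C)) = a·b on (0.7787, 0.3727) = 0.2902
  → value = 0.2902
|0.5900 − 0.2902| = 0.300

0.300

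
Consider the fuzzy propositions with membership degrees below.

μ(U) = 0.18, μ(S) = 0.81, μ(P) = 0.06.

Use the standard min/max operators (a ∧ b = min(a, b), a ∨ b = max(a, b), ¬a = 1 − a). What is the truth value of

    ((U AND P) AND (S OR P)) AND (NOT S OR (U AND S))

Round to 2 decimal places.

U AND P = min(a, b) on (0.18, 0.06) = 0.06
S OR P = max(a, b) on (0.81, 0.06) = 0.81
(U AND P) AND (S OR P) = min(a, b) on (0.06, 0.81) = 0.06
NOT S = 1 − 0.81 = 0.19
U AND S = min(a, b) on (0.18, 0.81) = 0.18
NOT S OR (U AND S) = max(a, b) on (0.19, 0.18) = 0.19
((U AND P) AND (S OR P)) AND (NOT S OR (U AND S)) = min(a, b) on (0.06, 0.19) = 0.06

0.06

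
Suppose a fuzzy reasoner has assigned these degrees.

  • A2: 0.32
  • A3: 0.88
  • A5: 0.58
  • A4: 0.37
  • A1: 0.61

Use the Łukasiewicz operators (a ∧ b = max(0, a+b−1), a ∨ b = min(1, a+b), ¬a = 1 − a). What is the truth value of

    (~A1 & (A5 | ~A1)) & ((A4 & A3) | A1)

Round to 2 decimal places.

~A1 = 1 − 0.61 = 0.39
~A1 = 1 − 0.61 = 0.39
A5 | ~A1 = min(1, a+b) on (0.58, 0.39) = 0.97
~A1 & (A5 | ~A1) = max(0, a+b−1) on (0.39, 0.97) = 0.36
A4 & A3 = max(0, a+b−1) on (0.37, 0.88) = 0.25
(A4 & A3) | A1 = min(1, a+b) on (0.25, 0.61) = 0.86
(~A1 & (A5 | ~A1)) & ((A4 & A3) | A1) = max(0, a+b−1) on (0.36, 0.86) = 0.22

0.22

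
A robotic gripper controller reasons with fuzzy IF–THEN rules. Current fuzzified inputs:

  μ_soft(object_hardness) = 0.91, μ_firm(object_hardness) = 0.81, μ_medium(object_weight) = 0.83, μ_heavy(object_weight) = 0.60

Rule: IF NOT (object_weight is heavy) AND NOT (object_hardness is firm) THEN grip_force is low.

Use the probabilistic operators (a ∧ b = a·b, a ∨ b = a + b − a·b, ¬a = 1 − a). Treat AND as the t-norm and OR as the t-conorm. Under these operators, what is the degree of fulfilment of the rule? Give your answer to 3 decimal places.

firing strength: ¬heavy=1−0.60=0.40, ¬firm=1−0.81=0.19; AND[a·b] → w = 0.0760

0.076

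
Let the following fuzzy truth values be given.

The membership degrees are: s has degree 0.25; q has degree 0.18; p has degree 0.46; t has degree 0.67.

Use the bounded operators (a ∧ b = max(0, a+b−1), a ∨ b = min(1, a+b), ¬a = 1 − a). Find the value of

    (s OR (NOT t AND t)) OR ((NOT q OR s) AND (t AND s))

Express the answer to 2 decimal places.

0.25

NOT t = 1 − 0.67 = 0.33
NOT t AND t = max(0, a+b−1) on (0.33, 0.67) = 0.00
s OR (NOT t AND t) = min(1, a+b) on (0.25, 0.00) = 0.25
NOT q = 1 − 0.18 = 0.82
NOT q OR s = min(1, a+b) on (0.82, 0.25) = 1.00
t AND s = max(0, a+b−1) on (0.67, 0.25) = 0.00
(NOT q OR s) AND (t AND s) = max(0, a+b−1) on (1.00, 0.00) = 0.00
(s OR (NOT t AND t)) OR ((NOT q OR s) AND (t AND s)) = min(1, a+b) on (0.25, 0.00) = 0.25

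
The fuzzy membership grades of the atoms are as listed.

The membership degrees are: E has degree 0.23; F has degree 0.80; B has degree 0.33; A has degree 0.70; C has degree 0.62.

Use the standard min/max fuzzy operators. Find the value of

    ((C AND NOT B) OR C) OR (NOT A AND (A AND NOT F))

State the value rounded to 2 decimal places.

NOT B = 1 − 0.33 = 0.67
C AND NOT B = min(a, b) on (0.62, 0.67) = 0.62
(C AND NOT B) OR C = max(a, b) on (0.62, 0.62) = 0.62
NOT A = 1 − 0.70 = 0.30
NOT F = 1 − 0.80 = 0.20
A AND NOT F = min(a, b) on (0.70, 0.20) = 0.20
NOT A AND (A AND NOT F) = min(a, b) on (0.30, 0.20) = 0.20
((C AND NOT B) OR C) OR (NOT A AND (A AND NOT F)) = max(a, b) on (0.62, 0.20) = 0.62

0.62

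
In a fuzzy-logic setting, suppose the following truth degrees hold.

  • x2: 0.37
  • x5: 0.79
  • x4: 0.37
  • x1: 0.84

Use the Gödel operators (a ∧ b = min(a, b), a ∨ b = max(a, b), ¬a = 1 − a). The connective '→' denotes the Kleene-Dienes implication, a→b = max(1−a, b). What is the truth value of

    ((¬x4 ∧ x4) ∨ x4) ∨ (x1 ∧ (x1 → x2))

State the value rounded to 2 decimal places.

0.37

¬x4 = 1 − 0.37 = 0.63
¬x4 ∧ x4 = min(a, b) on (0.63, 0.37) = 0.37
(¬x4 ∧ x4) ∨ x4 = max(a, b) on (0.37, 0.37) = 0.37
x1 → x2  [Kleene-Dienes: max(1−a, b)] with a=0.84, b=0.37 → 0.37
x1 ∧ (x1 → x2) = min(a, b) on (0.84, 0.37) = 0.37
((¬x4 ∧ x4) ∨ x4) ∨ (x1 ∧ (x1 → x2)) = max(a, b) on (0.37, 0.37) = 0.37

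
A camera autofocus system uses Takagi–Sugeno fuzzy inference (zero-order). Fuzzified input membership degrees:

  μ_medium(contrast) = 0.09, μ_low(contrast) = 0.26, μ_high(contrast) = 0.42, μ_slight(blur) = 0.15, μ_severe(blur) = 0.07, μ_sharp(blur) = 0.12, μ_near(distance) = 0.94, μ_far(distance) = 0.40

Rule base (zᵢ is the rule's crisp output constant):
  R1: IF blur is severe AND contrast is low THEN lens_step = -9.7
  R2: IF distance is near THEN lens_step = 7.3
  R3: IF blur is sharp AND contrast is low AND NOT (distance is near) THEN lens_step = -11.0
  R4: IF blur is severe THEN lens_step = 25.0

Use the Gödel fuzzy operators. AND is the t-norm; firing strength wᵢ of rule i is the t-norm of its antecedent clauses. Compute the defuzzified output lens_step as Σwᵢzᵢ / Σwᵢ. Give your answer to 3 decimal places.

6.380

R1 (z=-9.7): severe=0.07, low=0.26; AND[min(a, b)] → w = 0.07
R2 (z=7.3): near=0.94 → w = 0.94
R3 (z=-11.0): sharp=0.12, low=0.26, ¬near=1−0.94=0.06; AND[min(a, b)] → w = 0.06
R4 (z=25.0): severe=0.07 → w = 0.07
Weighted average = (0.07·-9.7 + 0.94·7.3 + 0.06·-11.0 + 0.07·25.0) / (0.07 + 0.94 + 0.06 + 0.07)
  = 7.2730 / 1.1400 = 6.380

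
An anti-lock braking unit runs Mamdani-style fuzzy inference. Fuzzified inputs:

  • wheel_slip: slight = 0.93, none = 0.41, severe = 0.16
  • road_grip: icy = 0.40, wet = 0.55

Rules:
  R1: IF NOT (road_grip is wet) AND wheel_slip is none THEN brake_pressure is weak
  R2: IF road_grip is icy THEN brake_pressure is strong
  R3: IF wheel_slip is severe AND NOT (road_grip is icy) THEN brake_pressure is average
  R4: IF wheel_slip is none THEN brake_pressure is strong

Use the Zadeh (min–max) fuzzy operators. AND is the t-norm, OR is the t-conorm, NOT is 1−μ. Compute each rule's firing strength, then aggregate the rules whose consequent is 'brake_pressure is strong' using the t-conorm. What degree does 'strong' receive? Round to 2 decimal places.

R1: ¬wet=1−0.55=0.45, none=0.41; AND[min(a, b)] → w = 0.41
R2: icy=0.40 → w = 0.40
R3: severe=0.16, ¬icy=1−0.40=0.60; AND[min(a, b)] → w = 0.16
R4: none=0.41 → w = 0.41
Rules with consequent 'strong': {R2, R4} → strengths 0.40, 0.41
Aggregate via t-conorm [max(a, b)]: 0.41

0.41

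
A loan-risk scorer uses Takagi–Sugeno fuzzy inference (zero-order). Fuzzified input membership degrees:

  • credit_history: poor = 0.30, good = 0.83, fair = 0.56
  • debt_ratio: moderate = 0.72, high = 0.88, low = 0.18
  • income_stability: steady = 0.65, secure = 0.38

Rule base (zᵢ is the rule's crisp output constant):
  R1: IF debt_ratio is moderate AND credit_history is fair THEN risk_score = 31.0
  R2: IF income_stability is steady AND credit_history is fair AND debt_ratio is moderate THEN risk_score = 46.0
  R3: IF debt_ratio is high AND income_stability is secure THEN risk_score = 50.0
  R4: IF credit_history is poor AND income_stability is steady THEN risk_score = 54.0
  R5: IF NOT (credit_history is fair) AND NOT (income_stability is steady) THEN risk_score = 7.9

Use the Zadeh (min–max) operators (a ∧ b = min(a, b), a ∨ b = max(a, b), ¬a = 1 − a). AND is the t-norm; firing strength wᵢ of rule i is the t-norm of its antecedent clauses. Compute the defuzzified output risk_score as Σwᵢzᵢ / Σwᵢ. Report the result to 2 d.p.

R1 (z=31.0): moderate=0.72, fair=0.56; AND[min(a, b)] → w = 0.56
R2 (z=46.0): steady=0.65, fair=0.56, moderate=0.72; AND[min(a, b)] → w = 0.56
R3 (z=50.0): high=0.88, secure=0.38; AND[min(a, b)] → w = 0.38
R4 (z=54.0): poor=0.30, steady=0.65; AND[min(a, b)] → w = 0.30
R5 (z=7.9): ¬fair=1−0.56=0.44, ¬steady=1−0.65=0.35; AND[min(a, b)] → w = 0.35
Weighted average = (0.56·31.0 + 0.56·46.0 + 0.38·50.0 + 0.30·54.0 + 0.35·7.9) / (0.56 + 0.56 + 0.38 + 0.30 + 0.35)
  = 81.0850 / 2.1500 = 37.71

37.71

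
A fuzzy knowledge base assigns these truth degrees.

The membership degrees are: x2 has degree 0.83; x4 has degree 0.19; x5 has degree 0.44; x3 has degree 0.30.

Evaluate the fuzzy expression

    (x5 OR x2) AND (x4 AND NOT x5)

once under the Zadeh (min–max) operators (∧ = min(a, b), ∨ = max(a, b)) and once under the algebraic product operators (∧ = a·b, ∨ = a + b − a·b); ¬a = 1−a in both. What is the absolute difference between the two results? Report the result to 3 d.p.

Under Zadeh (min–max):
  x5 OR x2 = max(a, b) on (0.44, 0.83) = 0.83
  NOT x5 = 1 − 0.44 = 0.56
  x4 AND NOT x5 = min(a, b) on (0.19, 0.56) = 0.19
  (x5 OR x2) AND (x4 AND NOT x5) = min(a, b) on (0.83, 0.19) = 0.19
  → value = 0.1900
Under algebraic product:
  x5 OR x2 = a + b − a·b on (0.4400, 0.8300) = 0.9048
  NOT x5 = 1 − 0.4400 = 0.5600
  x4 AND NOT x5 = a·b on (0.1900, 0.5600) = 0.1064
  (x5 OR x2) AND (x4 AND NOT x5) = a·b on (0.9048, 0.1064) = 0.0963
  → value = 0.0963
|0.1900 − 0.0963| = 0.094

0.094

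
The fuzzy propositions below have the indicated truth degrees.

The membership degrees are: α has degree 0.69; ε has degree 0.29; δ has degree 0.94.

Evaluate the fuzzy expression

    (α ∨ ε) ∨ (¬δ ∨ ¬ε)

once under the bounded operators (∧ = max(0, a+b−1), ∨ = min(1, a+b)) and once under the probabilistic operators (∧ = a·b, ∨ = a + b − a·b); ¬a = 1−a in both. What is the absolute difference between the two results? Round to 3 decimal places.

0.060

Under bounded:
  α ∨ ε = min(1, a+b) on (0.69, 0.29) = 0.98
  ¬δ = 1 − 0.94 = 0.06
  ¬ε = 1 − 0.29 = 0.71
  ¬δ ∨ ¬ε = min(1, a+b) on (0.06, 0.71) = 0.77
  (α ∨ ε) ∨ (¬δ ∨ ¬ε) = min(1, a+b) on (0.98, 0.77) = 1.00
  → value = 1.0000
Under probabilistic:
  α ∨ ε = a + b − a·b on (0.6900, 0.2900) = 0.7799
  ¬δ = 1 − 0.9400 = 0.0600
  ¬ε = 1 − 0.2900 = 0.7100
  ¬δ ∨ ¬ε = a + b − a·b on (0.0600, 0.7100) = 0.7274
  (α ∨ ε) ∨ (¬δ ∨ ¬ε) = a + b − a·b on (0.7799, 0.7274) = 0.9400
  → value = 0.9400
|1.0000 − 0.9400| = 0.060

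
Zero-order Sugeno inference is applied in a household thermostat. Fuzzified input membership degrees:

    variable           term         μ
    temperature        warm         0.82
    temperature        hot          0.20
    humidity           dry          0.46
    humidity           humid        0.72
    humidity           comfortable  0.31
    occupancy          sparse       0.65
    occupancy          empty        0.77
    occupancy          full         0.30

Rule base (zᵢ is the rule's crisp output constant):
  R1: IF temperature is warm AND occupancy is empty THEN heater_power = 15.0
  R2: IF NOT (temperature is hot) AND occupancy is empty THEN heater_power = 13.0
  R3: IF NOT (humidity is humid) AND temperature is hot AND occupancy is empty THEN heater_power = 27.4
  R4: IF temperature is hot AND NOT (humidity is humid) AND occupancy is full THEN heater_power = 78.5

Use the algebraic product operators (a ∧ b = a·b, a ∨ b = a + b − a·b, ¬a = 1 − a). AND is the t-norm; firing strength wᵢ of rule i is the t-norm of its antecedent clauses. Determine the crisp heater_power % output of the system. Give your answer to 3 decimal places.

15.283

R1 (z=15.0): warm=0.82, empty=0.77; AND[a·b] → w = 0.6314
R2 (z=13.0): ¬hot=1−0.20=0.80, empty=0.77; AND[a·b] → w = 0.6160
R3 (z=27.4): ¬humid=1−0.72=0.28, hot=0.20, empty=0.77; AND[a·b] → w = 0.0431
R4 (z=78.5): hot=0.20, ¬humid=1−0.72=0.28, full=0.30; AND[a·b] → w = 0.0168
Weighted average = (0.6314·15.0 + 0.6160·13.0 + 0.0431·27.4 + 0.0168·78.5) / (0.6314 + 0.6160 + 0.0431 + 0.0168)
  = 19.9793 / 1.3073 = 15.283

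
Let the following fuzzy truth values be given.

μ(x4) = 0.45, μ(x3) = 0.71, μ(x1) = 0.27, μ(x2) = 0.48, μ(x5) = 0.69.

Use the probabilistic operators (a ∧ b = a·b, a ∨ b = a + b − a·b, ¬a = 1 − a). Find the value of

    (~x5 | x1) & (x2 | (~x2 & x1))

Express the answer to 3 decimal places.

0.274

~x5 = 1 − 0.6900 = 0.3100
~x5 | x1 = a + b − a·b on (0.3100, 0.2700) = 0.4963
~x2 = 1 − 0.4800 = 0.5200
~x2 & x1 = a·b on (0.5200, 0.2700) = 0.1404
x2 | (~x2 & x1) = a + b − a·b on (0.4800, 0.1404) = 0.5530
(~x5 | x1) & (x2 | (~x2 & x1)) = a·b on (0.4963, 0.5530) = 0.2745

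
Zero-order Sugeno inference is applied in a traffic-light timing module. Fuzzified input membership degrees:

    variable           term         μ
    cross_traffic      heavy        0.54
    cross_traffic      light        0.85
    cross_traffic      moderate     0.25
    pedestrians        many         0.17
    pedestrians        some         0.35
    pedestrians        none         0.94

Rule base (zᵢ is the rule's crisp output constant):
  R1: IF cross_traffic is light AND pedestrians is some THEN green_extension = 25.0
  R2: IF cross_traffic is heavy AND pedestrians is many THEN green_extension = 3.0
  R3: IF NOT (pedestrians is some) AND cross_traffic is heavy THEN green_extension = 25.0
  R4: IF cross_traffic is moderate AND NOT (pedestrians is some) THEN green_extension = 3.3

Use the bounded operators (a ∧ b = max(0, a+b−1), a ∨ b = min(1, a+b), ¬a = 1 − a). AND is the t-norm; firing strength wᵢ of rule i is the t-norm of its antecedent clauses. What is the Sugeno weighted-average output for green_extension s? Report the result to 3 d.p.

25.000

R1 (z=25.0): light=0.85, some=0.35; AND[max(0, a+b−1)] → w = 0.20
R2 (z=3.0): heavy=0.54, many=0.17; AND[max(0, a+b−1)] → w = 0.00
R3 (z=25.0): ¬some=1−0.35=0.65, heavy=0.54; AND[max(0, a+b−1)] → w = 0.19
R4 (z=3.3): moderate=0.25, ¬some=1−0.35=0.65; AND[max(0, a+b−1)] → w = 0.00
Weighted average = (0.20·25.0 + 0.00·3.0 + 0.19·25.0 + 0.00·3.3) / (0.20 + 0.00 + 0.19 + 0.00)
  = 9.7500 / 0.3900 = 25.000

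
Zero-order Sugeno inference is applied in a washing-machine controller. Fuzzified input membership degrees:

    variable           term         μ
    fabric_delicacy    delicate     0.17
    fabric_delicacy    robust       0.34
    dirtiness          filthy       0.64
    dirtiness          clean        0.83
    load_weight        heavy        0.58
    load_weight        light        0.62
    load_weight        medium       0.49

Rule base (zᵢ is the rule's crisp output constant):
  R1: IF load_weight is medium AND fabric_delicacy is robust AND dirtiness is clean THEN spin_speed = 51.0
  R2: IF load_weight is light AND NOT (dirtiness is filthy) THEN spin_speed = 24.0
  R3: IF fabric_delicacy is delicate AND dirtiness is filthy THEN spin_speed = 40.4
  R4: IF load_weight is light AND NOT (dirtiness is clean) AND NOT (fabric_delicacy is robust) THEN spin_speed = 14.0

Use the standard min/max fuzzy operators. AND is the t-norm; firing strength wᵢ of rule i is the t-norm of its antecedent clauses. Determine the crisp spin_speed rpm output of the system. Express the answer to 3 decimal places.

R1 (z=51.0): medium=0.49, robust=0.34, clean=0.83; AND[min(a, b)] → w = 0.34
R2 (z=24.0): light=0.62, ¬filthy=1−0.64=0.36; AND[min(a, b)] → w = 0.36
R3 (z=40.4): delicate=0.17, filthy=0.64; AND[min(a, b)] → w = 0.17
R4 (z=14.0): light=0.62, ¬clean=1−0.83=0.17, ¬robust=1−0.34=0.66; AND[min(a, b)] → w = 0.17
Weighted average = (0.34·51.0 + 0.36·24.0 + 0.17·40.4 + 0.17·14.0) / (0.34 + 0.36 + 0.17 + 0.17)
  = 35.2280 / 1.0400 = 33.873

33.873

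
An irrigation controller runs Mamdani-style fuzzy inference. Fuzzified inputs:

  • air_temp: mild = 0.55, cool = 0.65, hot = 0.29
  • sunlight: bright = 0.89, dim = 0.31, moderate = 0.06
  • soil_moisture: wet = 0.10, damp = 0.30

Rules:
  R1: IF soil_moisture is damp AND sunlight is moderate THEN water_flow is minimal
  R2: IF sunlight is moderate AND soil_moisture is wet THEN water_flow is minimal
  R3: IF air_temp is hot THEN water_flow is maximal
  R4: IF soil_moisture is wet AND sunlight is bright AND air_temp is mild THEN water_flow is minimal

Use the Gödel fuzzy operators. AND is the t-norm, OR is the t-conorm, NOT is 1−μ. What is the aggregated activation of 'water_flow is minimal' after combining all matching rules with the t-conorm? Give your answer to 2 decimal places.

0.10

R1: damp=0.30, moderate=0.06; AND[min(a, b)] → w = 0.06
R2: moderate=0.06, wet=0.10; AND[min(a, b)] → w = 0.06
R3: hot=0.29 → w = 0.29
R4: wet=0.10, bright=0.89, mild=0.55; AND[min(a, b)] → w = 0.10
Rules with consequent 'minimal': {R1, R2, R4} → strengths 0.06, 0.06, 0.10
Aggregate via t-conorm [max(a, b)]: 0.10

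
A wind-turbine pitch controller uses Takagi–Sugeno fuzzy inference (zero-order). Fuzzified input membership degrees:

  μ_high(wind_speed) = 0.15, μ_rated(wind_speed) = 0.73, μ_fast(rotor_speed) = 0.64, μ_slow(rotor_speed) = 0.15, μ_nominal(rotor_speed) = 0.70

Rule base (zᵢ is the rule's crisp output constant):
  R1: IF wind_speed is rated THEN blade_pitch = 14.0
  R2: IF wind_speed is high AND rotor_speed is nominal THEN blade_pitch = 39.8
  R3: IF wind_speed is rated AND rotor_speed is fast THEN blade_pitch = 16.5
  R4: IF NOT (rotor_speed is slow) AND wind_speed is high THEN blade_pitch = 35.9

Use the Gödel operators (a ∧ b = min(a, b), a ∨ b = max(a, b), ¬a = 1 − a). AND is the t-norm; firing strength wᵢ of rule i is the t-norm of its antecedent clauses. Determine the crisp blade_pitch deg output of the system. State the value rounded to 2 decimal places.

19.24

R1 (z=14.0): rated=0.73 → w = 0.73
R2 (z=39.8): high=0.15, nominal=0.70; AND[min(a, b)] → w = 0.15
R3 (z=16.5): rated=0.73, fast=0.64; AND[min(a, b)] → w = 0.64
R4 (z=35.9): ¬slow=1−0.15=0.85, high=0.15; AND[min(a, b)] → w = 0.15
Weighted average = (0.73·14.0 + 0.15·39.8 + 0.64·16.5 + 0.15·35.9) / (0.73 + 0.15 + 0.64 + 0.15)
  = 32.1350 / 1.6700 = 19.24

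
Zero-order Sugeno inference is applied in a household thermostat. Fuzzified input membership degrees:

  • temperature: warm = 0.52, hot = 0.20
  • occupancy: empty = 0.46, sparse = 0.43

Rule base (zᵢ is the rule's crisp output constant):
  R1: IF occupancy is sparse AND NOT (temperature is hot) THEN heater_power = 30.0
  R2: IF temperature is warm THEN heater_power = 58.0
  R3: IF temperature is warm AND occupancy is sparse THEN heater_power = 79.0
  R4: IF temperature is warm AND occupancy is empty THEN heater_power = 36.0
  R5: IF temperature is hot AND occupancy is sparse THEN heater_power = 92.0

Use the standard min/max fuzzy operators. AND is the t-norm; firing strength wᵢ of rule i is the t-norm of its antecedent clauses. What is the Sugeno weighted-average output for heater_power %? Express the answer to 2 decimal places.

R1 (z=30.0): sparse=0.43, ¬hot=1−0.20=0.80; AND[min(a, b)] → w = 0.43
R2 (z=58.0): warm=0.52 → w = 0.52
R3 (z=79.0): warm=0.52, sparse=0.43; AND[min(a, b)] → w = 0.43
R4 (z=36.0): warm=0.52, empty=0.46; AND[min(a, b)] → w = 0.46
R5 (z=92.0): hot=0.20, sparse=0.43; AND[min(a, b)] → w = 0.20
Weighted average = (0.43·30.0 + 0.52·58.0 + 0.43·79.0 + 0.46·36.0 + 0.20·92.0) / (0.43 + 0.52 + 0.43 + 0.46 + 0.20)
  = 111.9900 / 2.0400 = 54.90

54.90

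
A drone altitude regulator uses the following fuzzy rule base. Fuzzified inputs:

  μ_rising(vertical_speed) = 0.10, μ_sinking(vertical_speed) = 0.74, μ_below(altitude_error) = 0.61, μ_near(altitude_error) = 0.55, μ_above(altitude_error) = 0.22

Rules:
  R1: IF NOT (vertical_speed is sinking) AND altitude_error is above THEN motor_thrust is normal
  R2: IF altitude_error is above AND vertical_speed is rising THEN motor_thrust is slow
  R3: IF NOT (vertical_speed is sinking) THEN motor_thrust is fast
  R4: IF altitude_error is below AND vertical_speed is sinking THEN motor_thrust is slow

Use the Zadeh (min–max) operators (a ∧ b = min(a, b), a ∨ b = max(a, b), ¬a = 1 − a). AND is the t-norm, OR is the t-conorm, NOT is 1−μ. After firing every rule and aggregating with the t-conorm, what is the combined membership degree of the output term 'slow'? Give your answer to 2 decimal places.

R1: ¬sinking=1−0.74=0.26, above=0.22; AND[min(a, b)] → w = 0.22
R2: above=0.22, rising=0.10; AND[min(a, b)] → w = 0.10
R3: ¬sinking=1−0.74=0.26 → w = 0.26
R4: below=0.61, sinking=0.74; AND[min(a, b)] → w = 0.61
Rules with consequent 'slow': {R2, R4} → strengths 0.10, 0.61
Aggregate via t-conorm [max(a, b)]: 0.61

0.61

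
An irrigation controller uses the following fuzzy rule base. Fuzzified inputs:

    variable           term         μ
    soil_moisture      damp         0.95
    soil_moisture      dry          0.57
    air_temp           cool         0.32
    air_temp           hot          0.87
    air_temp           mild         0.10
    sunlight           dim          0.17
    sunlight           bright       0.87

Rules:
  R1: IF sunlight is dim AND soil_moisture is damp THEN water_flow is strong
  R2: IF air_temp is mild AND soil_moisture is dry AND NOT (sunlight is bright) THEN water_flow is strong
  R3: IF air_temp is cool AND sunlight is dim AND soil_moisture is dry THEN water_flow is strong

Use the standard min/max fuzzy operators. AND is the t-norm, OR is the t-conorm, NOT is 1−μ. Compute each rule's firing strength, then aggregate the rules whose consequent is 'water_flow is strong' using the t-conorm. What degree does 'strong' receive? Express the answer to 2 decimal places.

0.17

R1: dim=0.17, damp=0.95; AND[min(a, b)] → w = 0.17
R2: mild=0.10, dry=0.57, ¬bright=1−0.87=0.13; AND[min(a, b)] → w = 0.10
R3: cool=0.32, dim=0.17, dry=0.57; AND[min(a, b)] → w = 0.17
Rules with consequent 'strong': {R1, R2, R3} → strengths 0.17, 0.10, 0.17
Aggregate via t-conorm [max(a, b)]: 0.17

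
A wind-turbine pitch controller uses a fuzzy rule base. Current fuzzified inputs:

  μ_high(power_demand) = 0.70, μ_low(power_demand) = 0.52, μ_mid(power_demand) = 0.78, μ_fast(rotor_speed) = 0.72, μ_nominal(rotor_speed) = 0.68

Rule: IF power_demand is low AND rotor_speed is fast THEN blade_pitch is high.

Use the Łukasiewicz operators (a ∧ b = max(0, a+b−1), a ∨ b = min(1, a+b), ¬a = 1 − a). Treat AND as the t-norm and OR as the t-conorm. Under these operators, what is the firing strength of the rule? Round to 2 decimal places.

firing strength: low=0.52, fast=0.72; AND[max(0, a+b−1)] → w = 0.24

0.24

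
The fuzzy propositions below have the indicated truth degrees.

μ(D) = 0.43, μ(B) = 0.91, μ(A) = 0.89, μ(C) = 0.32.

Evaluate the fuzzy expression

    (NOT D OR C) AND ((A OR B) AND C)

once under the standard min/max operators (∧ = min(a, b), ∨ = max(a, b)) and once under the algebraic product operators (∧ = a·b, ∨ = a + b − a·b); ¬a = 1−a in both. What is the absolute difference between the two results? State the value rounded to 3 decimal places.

Under standard min/max:
  NOT D = 1 − 0.43 = 0.57
  NOT D OR C = max(a, b) on (0.57, 0.32) = 0.57
  A OR B = max(a, b) on (0.89, 0.91) = 0.91
  (A OR B) AND C = min(a, b) on (0.91, 0.32) = 0.32
  (NOT D OR C) AND ((A OR B) AND C) = min(a, b) on (0.57, 0.32) = 0.32
  → value = 0.3200
Under algebraic product:
  NOT D = 1 − 0.4300 = 0.5700
  NOT D OR C = a + b − a·b on (0.5700, 0.3200) = 0.7076
  A OR B = a + b − a·b on (0.8900, 0.9100) = 0.9901
  (A OR B) AND C = a·b on (0.9901, 0.3200) = 0.3168
  (NOT D OR C) AND ((A OR B) AND C) = a·b on (0.7076, 0.3168) = 0.2242
  → value = 0.2242
|0.3200 − 0.2242| = 0.096

0.096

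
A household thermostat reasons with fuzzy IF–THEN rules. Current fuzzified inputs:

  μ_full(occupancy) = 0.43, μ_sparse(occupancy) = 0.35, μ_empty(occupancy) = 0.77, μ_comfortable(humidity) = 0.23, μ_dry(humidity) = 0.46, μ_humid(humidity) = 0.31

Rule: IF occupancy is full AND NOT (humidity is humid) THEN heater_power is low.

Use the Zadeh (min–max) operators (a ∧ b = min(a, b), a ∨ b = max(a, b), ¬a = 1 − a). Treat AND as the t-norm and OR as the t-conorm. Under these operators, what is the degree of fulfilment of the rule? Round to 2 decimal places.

0.43

firing strength: full=0.43, ¬humid=1−0.31=0.69; AND[min(a, b)] → w = 0.43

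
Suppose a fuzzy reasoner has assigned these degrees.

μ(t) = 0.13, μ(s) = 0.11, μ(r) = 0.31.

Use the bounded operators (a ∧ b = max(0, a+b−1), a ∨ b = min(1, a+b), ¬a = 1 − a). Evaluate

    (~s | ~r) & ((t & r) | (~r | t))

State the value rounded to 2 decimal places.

0.82

~s = 1 − 0.11 = 0.89
~r = 1 − 0.31 = 0.69
~s | ~r = min(1, a+b) on (0.89, 0.69) = 1.00
t & r = max(0, a+b−1) on (0.13, 0.31) = 0.00
~r = 1 − 0.31 = 0.69
~r | t = min(1, a+b) on (0.69, 0.13) = 0.82
(t & r) | (~r | t) = min(1, a+b) on (0.00, 0.82) = 0.82
(~s | ~r) & ((t & r) | (~r | t)) = max(0, a+b−1) on (1.00, 0.82) = 0.82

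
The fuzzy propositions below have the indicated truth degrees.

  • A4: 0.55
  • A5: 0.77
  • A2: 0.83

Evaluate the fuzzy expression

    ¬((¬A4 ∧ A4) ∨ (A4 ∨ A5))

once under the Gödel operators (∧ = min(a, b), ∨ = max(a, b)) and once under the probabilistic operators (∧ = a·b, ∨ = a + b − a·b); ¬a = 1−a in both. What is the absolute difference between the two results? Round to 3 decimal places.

0.152

Under Gödel:
  ¬A4 = 1 − 0.55 = 0.45
  ¬A4 ∧ A4 = min(a, b) on (0.45, 0.55) = 0.45
  A4 ∨ A5 = max(a, b) on (0.55, 0.77) = 0.77
  (¬A4 ∧ A4) ∨ (A4 ∨ A5) = max(a, b) on (0.45, 0.77) = 0.77
  ¬((¬A4 ∧ A4) ∨ (A4 ∨ A5)) = 1 − 0.77 = 0.23
  → value = 0.2300
Under probabilistic:
  ¬A4 = 1 − 0.5500 = 0.4500
  ¬A4 ∧ A4 = a·b on (0.4500, 0.5500) = 0.2475
  A4 ∨ A5 = a + b − a·b on (0.5500, 0.7700) = 0.8965
  (¬A4 ∧ A4) ∨ (A4 ∨ A5) = a + b − a·b on (0.2475, 0.8965) = 0.9221
  ¬((¬A4 ∧ A4) ∨ (A4 ∨ A5)) = 1 − 0.9221 = 0.0779
  → value = 0.0779
|0.2300 − 0.0779| = 0.152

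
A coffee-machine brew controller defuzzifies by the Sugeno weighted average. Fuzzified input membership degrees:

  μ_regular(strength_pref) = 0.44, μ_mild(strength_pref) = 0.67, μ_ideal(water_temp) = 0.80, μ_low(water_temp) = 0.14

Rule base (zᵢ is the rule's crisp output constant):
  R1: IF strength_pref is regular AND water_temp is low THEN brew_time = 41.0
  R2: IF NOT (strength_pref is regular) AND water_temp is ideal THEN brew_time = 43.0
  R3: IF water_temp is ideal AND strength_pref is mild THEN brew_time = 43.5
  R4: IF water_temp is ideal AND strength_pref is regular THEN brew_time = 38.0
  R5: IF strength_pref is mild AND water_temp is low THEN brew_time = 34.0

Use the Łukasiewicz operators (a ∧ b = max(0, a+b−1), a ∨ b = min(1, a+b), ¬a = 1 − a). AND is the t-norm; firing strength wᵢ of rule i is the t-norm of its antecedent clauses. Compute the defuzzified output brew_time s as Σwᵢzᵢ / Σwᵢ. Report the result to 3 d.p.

R1 (z=41.0): regular=0.44, low=0.14; AND[max(0, a+b−1)] → w = 0.00
R2 (z=43.0): ¬regular=1−0.44=0.56, ideal=0.80; AND[max(0, a+b−1)] → w = 0.36
R3 (z=43.5): ideal=0.80, mild=0.67; AND[max(0, a+b−1)] → w = 0.47
R4 (z=38.0): ideal=0.80, regular=0.44; AND[max(0, a+b−1)] → w = 0.24
R5 (z=34.0): mild=0.67, low=0.14; AND[max(0, a+b−1)] → w = 0.00
Weighted average = (0.00·41.0 + 0.36·43.0 + 0.47·43.5 + 0.24·38.0 + 0.00·34.0) / (0.00 + 0.36 + 0.47 + 0.24 + 0.00)
  = 45.0450 / 1.0700 = 42.098

42.098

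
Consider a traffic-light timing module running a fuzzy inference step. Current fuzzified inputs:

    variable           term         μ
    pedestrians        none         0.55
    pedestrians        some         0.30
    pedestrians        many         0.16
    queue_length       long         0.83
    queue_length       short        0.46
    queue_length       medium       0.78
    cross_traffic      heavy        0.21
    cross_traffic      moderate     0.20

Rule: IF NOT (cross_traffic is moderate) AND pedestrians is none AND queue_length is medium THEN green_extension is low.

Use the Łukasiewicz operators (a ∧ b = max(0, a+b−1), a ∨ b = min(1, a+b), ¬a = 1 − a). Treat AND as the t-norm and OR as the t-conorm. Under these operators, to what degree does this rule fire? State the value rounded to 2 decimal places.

firing strength: ¬moderate=1−0.20=0.80, none=0.55, medium=0.78; AND[max(0, a+b−1)] → w = 0.13

0.13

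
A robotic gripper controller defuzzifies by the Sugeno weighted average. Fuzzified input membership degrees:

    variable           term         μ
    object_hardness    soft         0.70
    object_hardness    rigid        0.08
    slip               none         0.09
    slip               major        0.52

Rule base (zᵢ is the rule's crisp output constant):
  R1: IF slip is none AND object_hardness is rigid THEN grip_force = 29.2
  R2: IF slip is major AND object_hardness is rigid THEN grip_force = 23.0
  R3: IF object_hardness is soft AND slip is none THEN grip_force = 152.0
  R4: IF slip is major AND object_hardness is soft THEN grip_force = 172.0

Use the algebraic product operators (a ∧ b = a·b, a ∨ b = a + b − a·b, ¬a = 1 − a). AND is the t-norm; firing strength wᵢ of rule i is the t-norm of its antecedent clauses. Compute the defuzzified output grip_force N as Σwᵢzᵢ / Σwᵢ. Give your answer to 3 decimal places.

R1 (z=29.2): none=0.09, rigid=0.08; AND[a·b] → w = 0.0072
R2 (z=23.0): major=0.52, rigid=0.08; AND[a·b] → w = 0.0416
R3 (z=152.0): soft=0.70, none=0.09; AND[a·b] → w = 0.0630
R4 (z=172.0): major=0.52, soft=0.70; AND[a·b] → w = 0.3640
Weighted average = (0.0072·29.2 + 0.0416·23.0 + 0.0630·152.0 + 0.3640·172.0) / (0.0072 + 0.0416 + 0.0630 + 0.3640)
  = 73.3510 / 0.4758 = 154.164

154.164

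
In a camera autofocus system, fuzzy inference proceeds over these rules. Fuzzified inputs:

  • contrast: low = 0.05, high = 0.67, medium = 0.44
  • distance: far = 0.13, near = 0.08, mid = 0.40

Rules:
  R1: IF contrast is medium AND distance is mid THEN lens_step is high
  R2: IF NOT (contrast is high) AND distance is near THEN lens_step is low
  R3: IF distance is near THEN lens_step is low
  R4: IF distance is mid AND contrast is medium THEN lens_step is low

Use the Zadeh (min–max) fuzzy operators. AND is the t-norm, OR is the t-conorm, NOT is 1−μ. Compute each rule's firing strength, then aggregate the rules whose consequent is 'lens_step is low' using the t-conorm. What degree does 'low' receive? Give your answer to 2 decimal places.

R1: medium=0.44, mid=0.40; AND[min(a, b)] → w = 0.40
R2: ¬high=1−0.67=0.33, near=0.08; AND[min(a, b)] → w = 0.08
R3: near=0.08 → w = 0.08
R4: mid=0.40, medium=0.44; AND[min(a, b)] → w = 0.40
Rules with consequent 'low': {R2, R3, R4} → strengths 0.08, 0.08, 0.40
Aggregate via t-conorm [max(a, b)]: 0.40

0.40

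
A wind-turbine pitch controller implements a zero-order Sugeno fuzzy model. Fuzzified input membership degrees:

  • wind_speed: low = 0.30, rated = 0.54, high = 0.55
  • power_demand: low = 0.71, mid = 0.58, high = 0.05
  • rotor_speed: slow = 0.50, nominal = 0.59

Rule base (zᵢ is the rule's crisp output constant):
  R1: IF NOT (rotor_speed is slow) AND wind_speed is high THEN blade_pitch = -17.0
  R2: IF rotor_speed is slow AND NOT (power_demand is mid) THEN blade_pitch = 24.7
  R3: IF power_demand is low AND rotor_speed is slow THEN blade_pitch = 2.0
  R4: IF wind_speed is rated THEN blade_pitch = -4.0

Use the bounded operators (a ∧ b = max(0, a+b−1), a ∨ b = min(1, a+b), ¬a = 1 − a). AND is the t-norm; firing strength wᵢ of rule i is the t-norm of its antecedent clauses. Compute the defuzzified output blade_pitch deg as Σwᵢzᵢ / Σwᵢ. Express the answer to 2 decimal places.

-3.24

R1 (z=-17.0): ¬slow=1−0.50=0.50, high=0.55; AND[max(0, a+b−1)] → w = 0.05
R2 (z=24.7): slow=0.50, ¬mid=1−0.58=0.42; AND[max(0, a+b−1)] → w = 0.00
R3 (z=2.0): low=0.71, slow=0.50; AND[max(0, a+b−1)] → w = 0.21
R4 (z=-4.0): rated=0.54 → w = 0.54
Weighted average = (0.05·-17.0 + 0.00·24.7 + 0.21·2.0 + 0.54·-4.0) / (0.05 + 0.00 + 0.21 + 0.54)
  = -2.5900 / 0.8000 = -3.24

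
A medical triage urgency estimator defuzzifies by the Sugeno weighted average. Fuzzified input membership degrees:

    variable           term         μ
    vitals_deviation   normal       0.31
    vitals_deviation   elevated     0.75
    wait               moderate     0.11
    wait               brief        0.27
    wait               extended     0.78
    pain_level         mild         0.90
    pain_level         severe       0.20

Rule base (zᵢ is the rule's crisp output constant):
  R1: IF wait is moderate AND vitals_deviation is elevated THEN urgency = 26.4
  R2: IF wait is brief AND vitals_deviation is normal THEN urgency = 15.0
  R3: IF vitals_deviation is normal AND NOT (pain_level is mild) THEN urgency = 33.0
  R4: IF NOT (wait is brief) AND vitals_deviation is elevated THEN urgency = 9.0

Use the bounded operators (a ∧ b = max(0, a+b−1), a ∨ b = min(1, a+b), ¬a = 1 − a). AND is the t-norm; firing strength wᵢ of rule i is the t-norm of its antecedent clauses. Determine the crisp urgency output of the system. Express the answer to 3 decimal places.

9.000

R1 (z=26.4): moderate=0.11, elevated=0.75; AND[max(0, a+b−1)] → w = 0.00
R2 (z=15.0): brief=0.27, normal=0.31; AND[max(0, a+b−1)] → w = 0.00
R3 (z=33.0): normal=0.31, ¬mild=1−0.90=0.10; AND[max(0, a+b−1)] → w = 0.00
R4 (z=9.0): ¬brief=1−0.27=0.73, elevated=0.75; AND[max(0, a+b−1)] → w = 0.48
Weighted average = (0.00·26.4 + 0.00·15.0 + 0.00·33.0 + 0.48·9.0) / (0.00 + 0.00 + 0.00 + 0.48)
  = 4.3200 / 0.4800 = 9.000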